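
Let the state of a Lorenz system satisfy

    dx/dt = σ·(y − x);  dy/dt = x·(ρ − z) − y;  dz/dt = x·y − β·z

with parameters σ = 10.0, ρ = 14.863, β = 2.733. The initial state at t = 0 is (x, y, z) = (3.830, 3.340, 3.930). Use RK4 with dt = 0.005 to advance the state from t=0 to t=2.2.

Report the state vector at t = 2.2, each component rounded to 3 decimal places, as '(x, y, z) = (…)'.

t=0.000: state=(3.830, 3.340, 3.930)
step 1 (dt=0.005): k1=(-4.900, 38.533, 2.052), k2=(-3.814, 38.284, 2.364), k3=(-3.848, 38.311, 2.369), k4=(-2.792, 38.086, 2.685); state += dt/6·(k1+2k2+2k3+k4)
t=0.005: state=(3.811, 3.532, 3.942)
t=0.010: state=(3.802, 3.721, 3.957)
t=0.015: state=(3.803, 3.909, 3.975)
continuing one RK4 step at a time; state shown every 20 steps (Δt=0.1):
t=0.100: state=(4.917, 7.194, 4.967)
t=0.200: state=(7.911, 11.324, 9.126)
t=0.300: state=(10.590, 11.729, 17.039)
t=0.400: state=(9.277, 5.824, 21.029)
t=0.500: state=(5.338, 1.691, 18.196)
t=0.600: state=(2.672, 0.982, 14.240)
t=0.700: state=(1.707, 1.322, 11.035)
t=0.800: state=(1.694, 1.996, 8.633)
t=0.900: state=(2.270, 3.130, 7.006)
t=1.000: state=(3.473, 5.063, 6.356)
t=1.100: state=(5.516, 8.007, 7.431)
t=1.200: state=(8.220, 10.843, 11.535)
t=1.300: state=(9.822, 9.917, 17.541)
t=1.400: state=(8.212, 5.301, 19.513)
t=1.500: state=(5.176, 2.487, 16.972)
t=1.600: state=(3.237, 2.043, 13.672)
t=1.700: state=(2.638, 2.548, 10.960)
t=1.800: state=(2.936, 3.592, 9.070)
t=1.900: state=(3.938, 5.295, 8.229)
t=2.000: state=(5.648, 7.677, 9.007)
t=2.100: state=(7.769, 9.755, 12.137)
t=2.200: state=(8.991, 9.147, 16.529)

(x, y, z) = (8.991, 9.147, 16.529)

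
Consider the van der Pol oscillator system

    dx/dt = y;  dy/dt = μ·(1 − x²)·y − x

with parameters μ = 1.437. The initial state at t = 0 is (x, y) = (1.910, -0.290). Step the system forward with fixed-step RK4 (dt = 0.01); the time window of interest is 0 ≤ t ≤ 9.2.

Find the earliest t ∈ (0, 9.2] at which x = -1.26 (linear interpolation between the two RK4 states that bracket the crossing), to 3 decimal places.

t=0.000: state=(1.910, -0.290)
step 1 (dt=0.01): k1=(-0.290, -0.806), k2=(-0.294, -0.792), k3=(-0.294, -0.792), k4=(-0.298, -0.778); state += dt/6·(k1+2k2+2k3+k4)
t=0.010: state=(1.907, -0.298)
t=0.020: state=(1.904, -0.306)
t=0.030: state=(1.901, -0.313)
continuing one RK4 step at a time; state shown every 50 steps (Δt=0.5):
t=0.500: state=(1.700, -0.513)
t=1.000: state=(1.402, -0.688)
t=1.500: state=(0.985, -1.029)
t=2.000: state=(0.284, -1.925)
t=2.500: state=(-1.053, -3.112)
t=2.560: state=(-1.236, -2.961)
next step: t=2.570: state=(-1.265, -2.925) — x has crossed -1.26
linear interpolation between t=2.560 (-1.23572) and t=2.570 (-1.26516) → t≈2.568

t = 2.568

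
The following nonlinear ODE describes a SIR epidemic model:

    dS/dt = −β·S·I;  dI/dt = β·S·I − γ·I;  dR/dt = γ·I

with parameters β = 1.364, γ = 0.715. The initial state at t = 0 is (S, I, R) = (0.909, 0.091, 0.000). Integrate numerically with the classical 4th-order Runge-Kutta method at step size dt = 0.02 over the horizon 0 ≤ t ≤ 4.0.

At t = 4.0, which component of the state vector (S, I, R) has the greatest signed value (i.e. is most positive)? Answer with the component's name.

largest component: R

t=0.000: state=(0.909, 0.091, 0.000)
step 1 (dt=0.02): k1=(-0.113, 0.048, 0.065), k2=(-0.113, 0.048, 0.065), k3=(-0.113, 0.048, 0.065), k4=(-0.114, 0.048, 0.066); state += dt/6·(k1+2k2+2k3+k4)
t=0.020: state=(0.907, 0.092, 0.001)
t=0.040: state=(0.904, 0.093, 0.003)
t=0.060: state=(0.902, 0.094, 0.004)
continuing one RK4 step at a time; state shown every 10 steps (Δt=0.2):
t=0.200: state=(0.886, 0.101, 0.014)
t=0.400: state=(0.860, 0.111, 0.029)
t=0.600: state=(0.834, 0.121, 0.045)
t=0.800: state=(0.805, 0.131, 0.063)
t=1.000: state=(0.776, 0.141, 0.083)
t=1.200: state=(0.746, 0.150, 0.104)
t=1.400: state=(0.715, 0.159, 0.126)
t=1.600: state=(0.684, 0.167, 0.149)
t=1.800: state=(0.653, 0.174, 0.174)
t=2.000: state=(0.622, 0.179, 0.199)
t=2.200: state=(0.592, 0.183, 0.225)
t=2.400: state=(0.563, 0.186, 0.251)
t=2.600: state=(0.535, 0.187, 0.278)
t=2.800: state=(0.508, 0.187, 0.305)
t=3.000: state=(0.483, 0.186, 0.331)
t=3.200: state=(0.459, 0.183, 0.358)
t=3.400: state=(0.437, 0.179, 0.384)
t=3.600: state=(0.417, 0.174, 0.409)
t=3.800: state=(0.398, 0.169, 0.433)
t=4.000: state=(0.380, 0.163, 0.457)
compare at T: S=0.380, I=0.163, R=0.457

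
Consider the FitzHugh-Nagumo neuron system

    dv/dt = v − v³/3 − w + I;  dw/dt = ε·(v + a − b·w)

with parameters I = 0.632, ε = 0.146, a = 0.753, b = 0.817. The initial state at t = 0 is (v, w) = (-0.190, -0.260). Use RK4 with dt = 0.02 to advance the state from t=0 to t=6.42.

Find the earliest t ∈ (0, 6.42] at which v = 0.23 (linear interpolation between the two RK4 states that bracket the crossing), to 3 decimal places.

t = 0.485

t=0.000: state=(-0.190, -0.260)
step 1 (dt=0.02): k1=(0.704, 0.113), k2=(0.710, 0.114), k3=(0.710, 0.114), k4=(0.716, 0.115); state += dt/6·(k1+2k2+2k3+k4)
t=0.020: state=(-0.176, -0.258)
t=0.040: state=(-0.161, -0.255)
t=0.060: state=(-0.147, -0.253)
t=0.480: state=(0.225, -0.194)
next step: t=0.500: state=(0.246, -0.191) — v has crossed 0.23
linear interpolation between t=0.480 (0.22502) and t=0.500 (0.24613) → t≈0.485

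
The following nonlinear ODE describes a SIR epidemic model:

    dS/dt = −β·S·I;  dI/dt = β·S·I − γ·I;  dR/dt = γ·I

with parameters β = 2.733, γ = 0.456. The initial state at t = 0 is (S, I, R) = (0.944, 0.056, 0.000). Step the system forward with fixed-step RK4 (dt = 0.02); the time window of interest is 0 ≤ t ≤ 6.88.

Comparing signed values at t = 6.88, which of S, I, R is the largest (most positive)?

largest component: R

t=0.000: state=(0.944, 0.056, 0.000)
step 1 (dt=0.02): k1=(-0.144, 0.119, 0.026), k2=(-0.147, 0.121, 0.026), k3=(-0.147, 0.121, 0.026), k4=(-0.150, 0.124, 0.027); state += dt/6·(k1+2k2+2k3+k4)
t=0.020: state=(0.941, 0.058, 0.001)
t=0.040: state=(0.938, 0.061, 0.001)
t=0.060: state=(0.935, 0.064, 0.002)
continuing one RK4 step at a time; state shown every 25 steps (Δt=0.5):
t=0.500: state=(0.827, 0.151, 0.022)
t=1.000: state=(0.602, 0.323, 0.075)
t=1.500: state=(0.343, 0.488, 0.169)
t=2.000: state=(0.167, 0.544, 0.289)
t=2.500: state=(0.081, 0.509, 0.410)
t=3.000: state=(0.042, 0.439, 0.519)
t=3.500: state=(0.024, 0.365, 0.610)
t=4.000: state=(0.015, 0.299, 0.686)
t=4.500: state=(0.011, 0.242, 0.747)
t=5.000: state=(0.008, 0.195, 0.797)
t=5.500: state=(0.006, 0.157, 0.837)
t=6.000: state=(0.005, 0.126, 0.869)
t=6.500: state=(0.004, 0.101, 0.895)
t=6.880: state=(0.004, 0.085, 0.911)
compare at T: S=0.004, I=0.085, R=0.911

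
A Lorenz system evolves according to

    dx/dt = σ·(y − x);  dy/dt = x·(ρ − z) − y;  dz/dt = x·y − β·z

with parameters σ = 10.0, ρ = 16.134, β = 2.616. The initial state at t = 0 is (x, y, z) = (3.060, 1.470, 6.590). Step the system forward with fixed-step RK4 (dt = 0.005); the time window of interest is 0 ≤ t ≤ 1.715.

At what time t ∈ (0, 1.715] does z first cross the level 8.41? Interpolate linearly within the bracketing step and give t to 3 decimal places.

t = 0.266

t=0.000: state=(3.060, 1.470, 6.590)
step 1 (dt=0.005): k1=(-15.900, 27.735, -12.741), k2=(-14.809, 27.382, -12.507), k3=(-14.845, 27.407, -12.507), k4=(-13.787, 27.076, -12.278); state += dt/6·(k1+2k2+2k3+k4)
t=0.005: state=(2.986, 1.607, 6.527)
t=0.010: state=(2.922, 1.741, 6.467)
t=0.015: state=(2.868, 1.872, 6.409)
continuing one RK4 step at a time; state shown every 20 steps (Δt=0.1):
t=0.100: state=(2.993, 4.019, 5.767)
t=0.200: state=(4.786, 7.311, 6.368)
t=0.265: state=(6.705, 10.029, 8.375)
next step: t=0.270: state=(6.872, 10.238, 8.608) — z has crossed 8.41
linear interpolation between t=0.265 (8.37512) and t=0.270 (8.60803) → t≈0.266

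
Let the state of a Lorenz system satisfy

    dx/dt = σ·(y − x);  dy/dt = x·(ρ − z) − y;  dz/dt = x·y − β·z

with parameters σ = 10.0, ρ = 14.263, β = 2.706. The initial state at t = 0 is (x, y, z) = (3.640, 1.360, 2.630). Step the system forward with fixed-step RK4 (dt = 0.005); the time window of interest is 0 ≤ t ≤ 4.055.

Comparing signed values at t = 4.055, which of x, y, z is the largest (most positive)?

largest component: z

t=0.000: state=(3.640, 1.360, 2.630)
step 1 (dt=0.005): k1=(-22.800, 40.984, -2.166), k2=(-21.205, 40.238, -1.862), k3=(-21.264, 40.284, -1.865), k4=(-19.723, 39.579, -1.574); state += dt/6·(k1+2k2+2k3+k4)
t=0.005: state=(3.534, 1.561, 2.621)
t=0.010: state=(3.442, 1.756, 2.614)
t=0.015: state=(3.365, 1.945, 2.610)
continuing one RK4 step at a time; state shown every 40 steps (Δt=0.2):
t=0.200: state=(5.771, 8.850, 5.030)
t=0.400: state=(10.766, 9.920, 19.269)
t=0.600: state=(3.836, 0.813, 16.273)
t=0.800: state=(1.210, 1.024, 9.689)
t=1.000: state=(1.795, 2.527, 6.019)
t=1.200: state=(4.595, 6.839, 5.810)
t=1.400: state=(9.614, 10.935, 15.101)
t=1.600: state=(6.029, 2.841, 17.700)
t=1.800: state=(2.423, 1.940, 11.396)
t=2.000: state=(2.964, 3.877, 7.738)
t=2.200: state=(6.124, 8.292, 8.903)
t=2.400: state=(8.877, 8.319, 16.889)
t=2.600: state=(4.992, 3.055, 15.462)
t=2.800: state=(3.272, 3.352, 10.684)
t=3.000: state=(4.758, 6.099, 9.070)
t=3.200: state=(7.772, 8.857, 13.275)
t=3.400: state=(6.906, 5.256, 16.479)
t=3.600: state=(4.254, 3.645, 12.888)
t=3.800: state=(4.487, 5.224, 10.294)
t=4.000: state=(6.658, 7.813, 11.858)
t=4.055: state=(7.220, 8.068, 13.056)
compare at T: x=7.220, y=8.068, z=13.056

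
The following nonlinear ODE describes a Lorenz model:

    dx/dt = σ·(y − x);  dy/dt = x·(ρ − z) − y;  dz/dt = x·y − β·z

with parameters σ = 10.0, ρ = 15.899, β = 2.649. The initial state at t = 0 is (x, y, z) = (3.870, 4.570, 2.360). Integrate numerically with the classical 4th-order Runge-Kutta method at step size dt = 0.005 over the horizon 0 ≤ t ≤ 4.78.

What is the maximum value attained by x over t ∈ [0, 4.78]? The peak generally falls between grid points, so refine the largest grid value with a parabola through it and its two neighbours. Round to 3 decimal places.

t=0.000: state=(3.870, 4.570, 2.360)
step 1 (dt=0.005): k1=(7.000, 47.826, 11.434), k2=(8.021, 47.832, 11.903), k3=(7.995, 47.862, 11.912), k4=(8.993, 47.895, 12.395); state += dt/6·(k1+2k2+2k3+k4)
t=0.005: state=(3.910, 4.809, 2.420)
t=0.010: state=(3.960, 5.049, 2.484)
t=0.015: state=(4.019, 5.290, 2.554)
continuing one RK4 step at a time; state shown every 40 steps (Δt=0.2):
t=0.200: state=(10.385, 14.392, 13.146)
t=0.400: state=(7.158, 1.531, 22.333)
t=0.600: state=(0.675, -0.388, 13.170)
t=0.800: state=(-0.124, -0.250, 7.748)
t=1.000: state=(-0.438, -0.694, 4.581)
t=1.200: state=(-1.540, -2.564, 2.936)
t=1.400: state=(-5.829, -9.481, 5.150)
t=1.600: state=(-11.719, -10.218, 22.546)
t=1.800: state=(-3.034, 0.212, 17.541)
t=2.000: state=(-0.340, -0.064, 10.294)
t=2.200: state=(-0.293, -0.419, 6.070)
t=2.400: state=(-0.886, -1.440, 3.654)
t=2.600: state=(-3.289, -5.486, 3.233)
t=2.800: state=(-10.405, -14.083, 13.880)
t=3.000: state=(-6.942, -1.644, 21.880)
t=3.200: state=(-0.898, 0.070, 13.005)
t=3.400: state=(-0.320, -0.374, 7.666)
t=3.600: state=(-0.771, -1.214, 4.576)
t=3.800: state=(-2.679, -4.425, 3.420)
t=4.000: state=(-8.960, -13.099, 10.567)
t=4.200: state=(-8.753, -3.733, 23.039)
t=4.400: state=(-1.482, -0.030, 14.259)
t=4.600: state=(-0.563, -0.638, 8.430)
t=4.780: state=(-1.135, -1.739, 5.369)
largest grid value and its neighbours: x(0.270)=12.07419, x(0.275)=12.07469, x(0.280)=12.05578
parabola through these three points peaks at t≈0.273 with x≈12.07687

max x = 12.077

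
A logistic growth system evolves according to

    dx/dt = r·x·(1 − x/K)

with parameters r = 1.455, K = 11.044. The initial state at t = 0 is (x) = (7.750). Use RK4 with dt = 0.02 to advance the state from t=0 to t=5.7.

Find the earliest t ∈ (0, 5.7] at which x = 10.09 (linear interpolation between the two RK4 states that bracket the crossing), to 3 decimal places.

t = 1.033

t=0.000: state=(7.750)
step 1 (dt=0.02): k1=(3.363), k2=(3.343), k3=(3.343), k4=(3.323); state += dt/6·(k1+2k2+2k3+k4)
t=0.020: state=(7.817)
t=0.040: state=(7.883)
t=0.060: state=(7.948)
continuing one RK4 step at a time; state shown every 10 steps (Δt=0.2):
t=0.200: state=(8.381)
t=0.400: state=(8.924)
t=0.600: state=(9.379)
t=0.800: state=(9.750)
t=1.000: state=(10.047)
t=1.020: state=(10.073)
next step: t=1.040: state=(10.099) — x has crossed 10.09
linear interpolation between t=1.020 (10.07336) and t=1.040 (10.09881) → t≈1.033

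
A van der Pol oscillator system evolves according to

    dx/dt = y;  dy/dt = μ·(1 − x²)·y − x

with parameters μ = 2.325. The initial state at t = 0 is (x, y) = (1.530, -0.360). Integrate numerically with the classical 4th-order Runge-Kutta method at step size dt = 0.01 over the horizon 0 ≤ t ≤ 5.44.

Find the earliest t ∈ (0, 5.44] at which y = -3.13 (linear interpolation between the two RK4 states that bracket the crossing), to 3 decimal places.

t = 1.670

t=0.000: state=(1.530, -0.360)
step 1 (dt=0.01): k1=(-0.360, -0.408), k2=(-0.362, -0.404), k3=(-0.362, -0.404), k4=(-0.364, -0.401); state += dt/6·(k1+2k2+2k3+k4)
t=0.010: state=(1.526, -0.364)
t=0.020: state=(1.523, -0.368)
t=0.030: state=(1.519, -0.372)
continuing one RK4 step at a time; state shown every 20 steps (Δt=0.2):
t=0.200: state=(1.451, -0.433)
t=0.400: state=(1.357, -0.503)
t=0.600: state=(1.249, -0.587)
t=0.800: state=(1.120, -0.704)
t=1.000: state=(0.963, -0.881)
t=1.200: state=(0.760, -1.174)
t=1.400: state=(0.478, -1.700)
t=1.600: state=(0.051, -2.665)
t=1.670: state=(-0.152, -3.129)
next step: t=1.680: state=(-0.183, -3.199) — y has crossed -3.13
linear interpolation between t=1.670 (-3.12936) and t=1.680 (-3.19918) → t≈1.670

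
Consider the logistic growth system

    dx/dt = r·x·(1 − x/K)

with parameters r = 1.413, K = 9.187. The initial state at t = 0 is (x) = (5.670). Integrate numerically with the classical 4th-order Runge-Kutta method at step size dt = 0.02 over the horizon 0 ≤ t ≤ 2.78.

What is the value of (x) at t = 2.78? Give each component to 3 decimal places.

(x) = (9.076)

t=0.000: state=(5.670)
step 1 (dt=0.02): k1=(3.067), k2=(3.057), k3=(3.057), k4=(3.046); state += dt/6·(k1+2k2+2k3+k4)
t=0.020: state=(5.731)
t=0.040: state=(5.792)
t=0.060: state=(5.852)
continuing one RK4 step at a time; state shown every 5 steps (Δt=0.1):
t=0.100: state=(5.971)
t=0.200: state=(6.260)
t=0.300: state=(6.534)
t=0.400: state=(6.793)
t=0.500: state=(7.034)
t=0.600: state=(7.258)
t=0.700: state=(7.465)
t=0.800: state=(7.654)
t=0.900: state=(7.826)
t=1.000: state=(7.982)
t=1.100: state=(8.122)
t=1.200: state=(8.248)
t=1.300: state=(8.361)
t=1.400: state=(8.461)
t=1.500: state=(8.550)
t=1.600: state=(8.629)
t=1.700: state=(8.699)
t=1.800: state=(8.760)
t=1.900: state=(8.814)
t=2.000: state=(8.861)
t=2.100: state=(8.903)
t=2.200: state=(8.939)
t=2.300: state=(8.971)
t=2.400: state=(8.999)
t=2.500: state=(9.023)
t=2.600: state=(9.045)
t=2.700: state=(9.063)
t=2.780: state=(9.076)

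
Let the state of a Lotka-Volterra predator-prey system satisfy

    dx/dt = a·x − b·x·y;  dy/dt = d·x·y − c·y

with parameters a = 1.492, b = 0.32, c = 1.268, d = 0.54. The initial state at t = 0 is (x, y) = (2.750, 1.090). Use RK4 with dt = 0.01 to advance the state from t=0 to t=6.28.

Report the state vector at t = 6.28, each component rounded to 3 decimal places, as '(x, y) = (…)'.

t=0.000: state=(2.750, 1.090)
step 1 (dt=0.01): k1=(3.144, 0.237), k2=(3.161, 0.246), k3=(3.161, 0.246), k4=(3.178, 0.256); state += dt/6·(k1+2k2+2k3+k4)
t=0.010: state=(2.782, 1.092)
t=0.020: state=(2.814, 1.095)
t=0.030: state=(2.846, 1.098)
continuing one RK4 step at a time; state shown every 25 steps (Δt=0.25):
t=0.250: state=(3.645, 1.219)
t=0.500: state=(4.744, 1.561)
t=0.750: state=(5.918, 2.338)
t=1.000: state=(6.718, 4.029)
t=1.250: state=(6.290, 7.192)
t=1.500: state=(4.406, 10.899)
t=1.750: state=(2.459, 12.520)
t=2.000: state=(1.341, 11.679)
t=2.250: state=(0.822, 9.798)
t=2.500: state=(0.590, 7.833)
t=2.750: state=(0.491, 6.131)
t=3.000: state=(0.463, 4.760)
t=3.250: state=(0.480, 3.693)
t=3.500: state=(0.537, 2.879)
t=3.750: state=(0.635, 2.269)
t=4.000: state=(0.784, 1.817)
t=4.250: state=(0.998, 1.491)
t=4.500: state=(1.298, 1.267)
t=4.750: state=(1.714, 1.129)
t=5.000: state=(2.280, 1.075)
t=5.250: state=(3.035, 1.118)
t=5.500: state=(4.005, 1.306)
t=5.750: state=(5.156, 1.763)
t=6.000: state=(6.275, 2.786)
t=6.250: state=(6.753, 4.950)
t=6.280: state=(6.723, 5.315)

(x, y) = (6.723, 5.315)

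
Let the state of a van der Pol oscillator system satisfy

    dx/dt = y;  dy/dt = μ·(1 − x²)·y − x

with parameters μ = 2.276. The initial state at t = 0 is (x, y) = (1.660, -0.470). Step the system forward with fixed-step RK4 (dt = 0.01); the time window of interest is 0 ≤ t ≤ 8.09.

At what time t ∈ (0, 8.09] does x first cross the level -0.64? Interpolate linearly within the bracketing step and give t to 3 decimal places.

t=0.000: state=(1.660, -0.470)
step 1 (dt=0.01): k1=(-0.470, 0.218), k2=(-0.469, 0.208), k3=(-0.469, 0.208), k4=(-0.468, 0.198); state += dt/6·(k1+2k2+2k3+k4)
t=0.010: state=(1.655, -0.468)
t=0.020: state=(1.651, -0.466)
t=0.030: state=(1.646, -0.464)
continuing one RK4 step at a time; state shown every 50 steps (Δt=0.5):
t=0.500: state=(1.426, -0.503)
t=1.000: state=(1.130, -0.716)
t=1.500: state=(0.639, -1.393)
t=2.000: state=(-0.590, -3.902)
t=2.010: state=(-0.629, -3.952)
next step: t=2.020: state=(-0.669, -3.998) — x has crossed -0.64
linear interpolation between t=2.010 (-0.62878) and t=2.020 (-0.66853) → t≈2.013

t = 2.013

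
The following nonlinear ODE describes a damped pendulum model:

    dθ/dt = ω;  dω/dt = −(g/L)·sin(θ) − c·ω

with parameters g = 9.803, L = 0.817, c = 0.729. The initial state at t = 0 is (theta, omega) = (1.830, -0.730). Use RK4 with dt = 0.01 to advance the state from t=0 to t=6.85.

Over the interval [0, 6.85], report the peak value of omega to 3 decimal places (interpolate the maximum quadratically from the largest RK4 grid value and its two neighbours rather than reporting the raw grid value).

t=0.000: state=(1.830, -0.730)
step 1 (dt=0.01): k1=(-0.730, -11.066), k2=(-0.785, -11.037), k3=(-0.785, -11.038), k4=(-0.840, -11.009); state += dt/6·(k1+2k2+2k3+k4)
t=0.010: state=(1.822, -0.840)
t=0.020: state=(1.813, -0.950)
t=0.030: state=(1.803, -1.059)
continuing one RK4 step at a time; state shown every 25 steps (Δt=0.25):
t=0.250: state=(1.316, -3.316)
t=0.500: state=(0.270, -4.651)
t=0.750: state=(-0.756, -3.121)
t=1.000: state=(-1.182, -0.260)
t=1.250: state=(-0.920, 2.218)
t=1.500: state=(-0.189, 3.286)
t=1.750: state=(0.535, 2.186)
t=2.000: state=(0.814, 0.010)
t=2.250: state=(0.571, -1.809)
t=2.500: state=(0.022, -2.303)
t=2.750: state=(-0.449, -1.266)
t=3.000: state=(-0.563, 0.358)
t=3.250: state=(-0.311, 1.505)
t=3.500: state=(0.094, 1.533)
t=3.750: state=(0.372, 0.582)
t=4.000: state=(0.369, -0.569)
t=4.250: state=(0.134, -1.179)
t=4.500: state=(-0.148, -0.937)
t=4.750: state=(-0.288, -0.139)
t=5.000: state=(-0.221, 0.614)
t=5.250: state=(-0.025, 0.853)
t=5.500: state=(0.155, 0.505)
t=5.750: state=(0.205, -0.108)
t=6.000: state=(0.116, -0.550)
t=6.250: state=(-0.033, -0.566)
t=6.500: state=(-0.136, -0.216)
t=6.750: state=(-0.134, 0.214)
t=6.850: state=(-0.106, 0.339)
largest grid value and its neighbours: omega(1.490)=3.28546, omega(1.500)=3.28603, omega(1.510)=3.28273
parabola through these three points peaks at t≈1.496 with omega≈3.28627

max omega = 3.286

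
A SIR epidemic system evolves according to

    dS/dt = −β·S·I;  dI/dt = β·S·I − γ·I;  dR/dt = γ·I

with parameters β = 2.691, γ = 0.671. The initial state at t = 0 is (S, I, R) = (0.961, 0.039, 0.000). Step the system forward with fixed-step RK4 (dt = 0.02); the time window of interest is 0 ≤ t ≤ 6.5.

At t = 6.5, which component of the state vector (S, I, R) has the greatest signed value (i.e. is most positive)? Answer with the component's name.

largest component: R

t=0.000: state=(0.961, 0.039, 0.000)
step 1 (dt=0.02): k1=(-0.101, 0.075, 0.026), k2=(-0.103, 0.076, 0.027), k3=(-0.103, 0.076, 0.027), k4=(-0.105, 0.077, 0.027); state += dt/6·(k1+2k2+2k3+k4)
t=0.020: state=(0.959, 0.041, 0.001)
t=0.040: state=(0.957, 0.042, 0.001)
t=0.060: state=(0.955, 0.044, 0.002)
continuing one RK4 step at a time; state shown every 25 steps (Δt=0.5):
t=0.500: state=(0.881, 0.097, 0.022)
t=1.000: state=(0.723, 0.206, 0.071)
t=1.500: state=(0.501, 0.337, 0.163)
t=2.000: state=(0.300, 0.410, 0.290)
t=2.500: state=(0.173, 0.399, 0.428)
t=3.000: state=(0.105, 0.342, 0.553)
t=3.500: state=(0.069, 0.274, 0.656)
t=4.000: state=(0.050, 0.212, 0.738)
t=4.500: state=(0.039, 0.161, 0.800)
t=5.000: state=(0.032, 0.121, 0.847)
t=5.500: state=(0.028, 0.090, 0.882)
t=6.000: state=(0.025, 0.067, 0.908)
t=6.500: state=(0.023, 0.049, 0.928)
compare at T: S=0.023, I=0.049, R=0.928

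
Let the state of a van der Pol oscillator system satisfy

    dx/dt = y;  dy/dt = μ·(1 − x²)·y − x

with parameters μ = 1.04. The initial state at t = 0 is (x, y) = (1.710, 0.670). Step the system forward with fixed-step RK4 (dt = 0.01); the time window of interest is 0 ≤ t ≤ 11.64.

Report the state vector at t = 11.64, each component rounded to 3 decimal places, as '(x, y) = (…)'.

(x, y) = (-0.967, 1.174)

t=0.000: state=(1.710, 0.670)
step 1 (dt=0.01): k1=(0.670, -3.051), k2=(0.655, -3.031), k3=(0.655, -3.031), k4=(0.640, -3.012); state += dt/6·(k1+2k2+2k3+k4)
t=0.010: state=(1.717, 0.640)
t=0.020: state=(1.723, 0.610)
t=0.030: state=(1.729, 0.580)
continuing one RK4 step at a time; state shown every 50 steps (Δt=0.5):
t=0.500: state=(1.756, -0.313)
t=1.000: state=(1.497, -0.688)
t=1.500: state=(1.070, -1.043)
t=2.000: state=(0.400, -1.719)
t=2.500: state=(-0.718, -2.673)
t=3.000: state=(-1.814, -1.207)
t=3.500: state=(-1.982, 0.229)
t=4.000: state=(-1.761, 0.594)
t=4.500: state=(-1.407, 0.831)
t=5.000: state=(-0.903, 1.231)
t=5.500: state=(-0.100, 2.080)
t=6.000: state=(1.159, 2.597)
t=6.500: state=(1.963, 0.522)
t=7.000: state=(1.938, -0.398)
t=7.500: state=(1.665, -0.665)
t=8.000: state=(1.272, -0.927)
t=8.500: state=(0.699, -1.430)
t=9.000: state=(-0.247, -2.425)
t=9.500: state=(-1.524, -2.083)
t=10.000: state=(-2.008, -0.081)
t=10.500: state=(-1.869, 0.501)
t=11.000: state=(-1.558, 0.734)
t=11.500: state=(-1.122, 1.042)
t=11.640: state=(-0.967, 1.174)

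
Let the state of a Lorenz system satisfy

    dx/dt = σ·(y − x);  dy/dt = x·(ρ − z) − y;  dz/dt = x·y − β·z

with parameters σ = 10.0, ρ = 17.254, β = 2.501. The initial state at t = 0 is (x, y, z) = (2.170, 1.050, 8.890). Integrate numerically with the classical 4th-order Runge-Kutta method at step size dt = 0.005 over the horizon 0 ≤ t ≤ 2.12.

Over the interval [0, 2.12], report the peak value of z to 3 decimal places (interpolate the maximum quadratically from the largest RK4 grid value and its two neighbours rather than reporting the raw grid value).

t=0.000: state=(2.170, 1.050, 8.890)
step 1 (dt=0.005): k1=(-11.200, 17.100, -19.955), k2=(-10.493, 16.930, -19.768), k3=(-10.514, 16.944, -19.769), k4=(-9.827, 16.785, -19.584); state += dt/6·(k1+2k2+2k3+k4)
t=0.005: state=(2.117, 1.135, 8.791)
t=0.010: state=(2.072, 1.218, 8.694)
t=0.015: state=(2.032, 1.300, 8.599)
continuing one RK4 step at a time; state shown every 20 steps (Δt=0.1):
t=0.100: state=(2.058, 2.686, 7.252)
t=0.200: state=(3.241, 4.994, 6.533)
t=0.300: state=(5.660, 8.774, 7.808)
t=0.400: state=(9.204, 12.741, 13.465)
t=0.500: state=(11.141, 10.649, 22.049)
t=0.600: state=(8.192, 3.687, 23.416)
t=0.700: state=(4.055, 0.821, 19.270)
t=0.800: state=(1.911, 0.711, 15.170)
t=0.900: state=(1.311, 1.176, 11.936)
t=1.000: state=(1.480, 1.919, 9.479)
t=1.100: state=(2.199, 3.234, 7.794)
t=1.200: state=(3.662, 5.627, 7.209)
t=1.300: state=(6.244, 9.433, 8.945)
t=1.400: state=(9.607, 12.602, 15.099)
t=1.500: state=(10.710, 9.362, 22.535)
t=1.600: state=(7.449, 3.202, 22.562)
t=1.700: state=(3.787, 1.064, 18.476)
t=1.800: state=(2.038, 1.119, 14.632)
t=1.900: state=(1.658, 1.713, 11.611)
t=2.000: state=(2.037, 2.727, 9.394)
t=2.100: state=(3.081, 4.528, 8.127)
t=2.120: state=(3.389, 5.026, 8.032)
largest grid value and its neighbours: z(0.555)=23.98546, z(0.560)=24.00553, z(0.565)=24.00197
parabola through these three points peaks at t≈0.562 with z≈24.00697

max z = 24.007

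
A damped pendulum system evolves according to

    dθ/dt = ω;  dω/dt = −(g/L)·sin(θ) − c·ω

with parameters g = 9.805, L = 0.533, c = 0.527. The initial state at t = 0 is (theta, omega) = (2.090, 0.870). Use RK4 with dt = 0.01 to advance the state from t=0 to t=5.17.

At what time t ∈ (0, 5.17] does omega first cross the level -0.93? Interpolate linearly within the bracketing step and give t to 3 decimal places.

t=0.000: state=(2.090, 0.870)
step 1 (dt=0.01): k1=(0.870, -16.430), k2=(0.788, -16.347), k3=(0.788, -16.351), k4=(0.706, -16.271); state += dt/6·(k1+2k2+2k3+k4)
t=0.010: state=(2.098, 0.707)
t=0.020: state=(2.104, 0.545)
t=0.030: state=(2.109, 0.384)
t=0.110: state=(2.089, -0.871)
next step: t=0.120: state=(2.080, -1.026) — omega has crossed -0.93
linear interpolation between t=0.110 (-0.87061) and t=0.120 (-1.02583) → t≈0.114

t = 0.114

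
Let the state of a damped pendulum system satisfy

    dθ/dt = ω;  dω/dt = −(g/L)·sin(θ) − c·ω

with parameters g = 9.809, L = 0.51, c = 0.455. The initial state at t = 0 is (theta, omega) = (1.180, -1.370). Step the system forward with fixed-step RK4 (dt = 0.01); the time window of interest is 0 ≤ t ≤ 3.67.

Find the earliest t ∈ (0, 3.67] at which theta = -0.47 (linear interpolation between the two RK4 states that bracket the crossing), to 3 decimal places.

t=0.000: state=(1.180, -1.370)
step 1 (dt=0.01): k1=(-1.370, -17.160), k2=(-1.456, -17.070), k3=(-1.455, -17.067), k4=(-1.541, -16.974); state += dt/6·(k1+2k2+2k3+k4)
t=0.010: state=(1.165, -1.541)
t=0.020: state=(1.149, -1.709)
t=0.030: state=(1.131, -1.876)
continuing one RK4 step at a time; state shown every 20 steps (Δt=0.2):
t=0.200: state=(0.600, -4.162)
t=0.400: state=(-0.304, -4.307)
t=0.440: state=(-0.469, -3.941)
next step: t=0.450: state=(-0.508, -3.833) — theta has crossed -0.47
linear interpolation between t=0.440 (-0.46937) and t=0.450 (-0.50825) → t≈0.440

t = 0.440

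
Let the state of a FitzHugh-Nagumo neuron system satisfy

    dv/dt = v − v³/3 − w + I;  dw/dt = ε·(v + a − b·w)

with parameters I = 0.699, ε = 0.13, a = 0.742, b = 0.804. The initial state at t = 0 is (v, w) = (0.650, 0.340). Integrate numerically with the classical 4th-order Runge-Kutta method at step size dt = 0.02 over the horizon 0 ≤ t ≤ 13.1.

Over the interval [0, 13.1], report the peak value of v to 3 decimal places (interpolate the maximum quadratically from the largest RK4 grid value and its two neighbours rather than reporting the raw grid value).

max v = 1.699

t=0.000: state=(0.650, 0.340)
step 1 (dt=0.02): k1=(0.917, 0.145), k2=(0.921, 0.146), k3=(0.921, 0.146), k4=(0.925, 0.148); state += dt/6·(k1+2k2+2k3+k4)
t=0.020: state=(0.668, 0.343)
t=0.040: state=(0.687, 0.346)
t=0.060: state=(0.706, 0.349)
continuing one RK4 step at a time; state shown every 25 steps (Δt=0.5):
t=0.500: state=(1.128, 0.426)
t=1.000: state=(1.502, 0.536)
t=1.500: state=(1.668, 0.657)
t=2.000: state=(1.699, 0.778)
t=2.500: state=(1.673, 0.892)
t=3.000: state=(1.625, 0.998)
t=3.500: state=(1.570, 1.095)
t=4.000: state=(1.510, 1.184)
t=4.500: state=(1.447, 1.264)
t=5.000: state=(1.381, 1.337)
t=5.500: state=(1.312, 1.401)
t=6.000: state=(1.238, 1.457)
t=6.500: state=(1.159, 1.506)
t=7.000: state=(1.071, 1.547)
t=7.500: state=(0.971, 1.580)
t=8.000: state=(0.853, 1.604)
t=8.500: state=(0.707, 1.619)
t=9.000: state=(0.514, 1.623)
t=9.500: state=(0.235, 1.611)
t=10.000: state=(-0.196, 1.578)
t=10.500: state=(-0.842, 1.513)
t=11.000: state=(-1.514, 1.407)
t=11.500: state=(-1.847, 1.274)
t=12.000: state=(-1.915, 1.136)
t=12.500: state=(-1.896, 1.004)
t=13.000: state=(-1.855, 0.881)
t=13.100: state=(-1.846, 0.858)
largest grid value and its neighbours: v(1.920)=1.69917, v(1.940)=1.69920, v(1.960)=1.69914
parabola through these three points peaks at t≈1.938 with v≈1.69920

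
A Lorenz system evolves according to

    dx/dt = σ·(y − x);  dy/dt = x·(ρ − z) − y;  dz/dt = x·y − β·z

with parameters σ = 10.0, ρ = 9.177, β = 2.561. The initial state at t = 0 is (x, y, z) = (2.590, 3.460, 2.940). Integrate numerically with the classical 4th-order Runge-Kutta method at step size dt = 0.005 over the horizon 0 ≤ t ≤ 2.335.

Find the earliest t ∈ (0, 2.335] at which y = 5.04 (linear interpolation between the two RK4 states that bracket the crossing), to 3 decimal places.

t=0.000: state=(2.590, 3.460, 2.940)
step 1 (dt=0.005): k1=(8.700, 12.694, 1.432), k2=(8.800, 12.788, 1.581), k3=(8.800, 12.789, 1.582), k4=(8.899, 12.883, 1.732); state += dt/6·(k1+2k2+2k3+k4)
t=0.005: state=(2.634, 3.524, 2.948)
t=0.010: state=(2.679, 3.589, 2.957)
t=0.015: state=(2.725, 3.655, 2.968)
continuing one RK4 step at a time; state shown every 20 steps (Δt=0.1):
t=0.100: state=(3.656, 4.911, 3.437)
t=0.105: state=(3.719, 4.991, 3.484)
next step: t=0.110: state=(3.783, 5.072, 3.534) — y has crossed 5.04
linear interpolation between t=0.105 (4.99121) and t=0.110 (5.07235) → t≈0.108

t = 0.108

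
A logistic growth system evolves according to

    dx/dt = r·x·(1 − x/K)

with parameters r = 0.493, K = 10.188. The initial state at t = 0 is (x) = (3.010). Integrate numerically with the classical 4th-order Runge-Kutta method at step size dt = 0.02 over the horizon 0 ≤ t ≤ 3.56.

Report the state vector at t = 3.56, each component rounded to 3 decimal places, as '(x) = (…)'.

t=0.000: state=(3.010)
step 1 (dt=0.02): k1=(1.046), k2=(1.048), k3=(1.048), k4=(1.050); state += dt/6·(k1+2k2+2k3+k4)
t=0.020: state=(3.031)
t=0.040: state=(3.052)
t=0.060: state=(3.073)
continuing one RK4 step at a time; state shown every 10 steps (Δt=0.2):
t=0.200: state=(3.223)
t=0.400: state=(3.444)
t=0.600: state=(3.673)
t=0.800: state=(3.907)
t=1.000: state=(4.147)
t=1.200: state=(4.392)
t=1.400: state=(4.640)
t=1.600: state=(4.890)
t=1.800: state=(5.141)
t=2.000: state=(5.391)
t=2.200: state=(5.641)
t=2.400: state=(5.888)
t=2.600: state=(6.131)
t=2.800: state=(6.369)
t=3.000: state=(6.601)
t=3.200: state=(6.827)
t=3.400: state=(7.045)
t=3.560: state=(7.214)

(x) = (7.214)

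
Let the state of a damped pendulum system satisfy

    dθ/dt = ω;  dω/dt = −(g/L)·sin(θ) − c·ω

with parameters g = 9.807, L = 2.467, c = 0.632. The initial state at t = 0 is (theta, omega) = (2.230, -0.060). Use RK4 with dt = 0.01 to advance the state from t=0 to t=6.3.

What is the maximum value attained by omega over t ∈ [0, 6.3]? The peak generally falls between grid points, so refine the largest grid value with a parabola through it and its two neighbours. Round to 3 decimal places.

max omega = 1.617

t=0.000: state=(2.230, -0.060)
step 1 (dt=0.01): k1=(-0.060, -3.104), k2=(-0.076, -3.095), k3=(-0.075, -3.096), k4=(-0.091, -3.087); state += dt/6·(k1+2k2+2k3+k4)
t=0.010: state=(2.229, -0.091)
t=0.020: state=(2.228, -0.122)
t=0.030: state=(2.227, -0.152)
continuing one RK4 step at a time; state shown every 25 steps (Δt=0.25):
t=0.250: state=(2.121, -0.800)
t=0.500: state=(1.831, -1.520)
t=0.750: state=(1.363, -2.208)
t=1.000: state=(0.745, -2.673)
t=1.250: state=(0.070, -2.632)
t=1.500: state=(-0.522, -2.026)
t=1.750: state=(-0.917, -1.111)
t=2.000: state=(-1.076, -0.167)
t=2.250: state=(-1.011, 0.659)
t=2.500: state=(-0.763, 1.279)
t=2.750: state=(-0.397, 1.595)
t=3.000: state=(0.002, 1.534)
t=3.250: state=(0.343, 1.142)
t=3.500: state=(0.558, 0.563)
t=3.750: state=(0.622, -0.041)
t=4.000: state=(0.546, -0.549)
t=4.250: state=(0.363, -0.875)
t=4.500: state=(0.128, -0.969)
t=4.750: state=(-0.102, -0.834)
t=5.000: state=(-0.275, -0.532)
t=5.250: state=(-0.362, -0.159)
t=5.500: state=(-0.356, 0.194)
t=5.750: state=(-0.273, 0.454)
t=6.000: state=(-0.141, 0.577)
t=6.250: state=(0.003, 0.553)
t=6.300: state=(0.030, 0.533)
largest grid value and its neighbours: omega(2.820)=1.61626, omega(2.830)=1.61688, omega(2.840)=1.61688
parabola through these three points peaks at t≈2.835 with omega≈1.61696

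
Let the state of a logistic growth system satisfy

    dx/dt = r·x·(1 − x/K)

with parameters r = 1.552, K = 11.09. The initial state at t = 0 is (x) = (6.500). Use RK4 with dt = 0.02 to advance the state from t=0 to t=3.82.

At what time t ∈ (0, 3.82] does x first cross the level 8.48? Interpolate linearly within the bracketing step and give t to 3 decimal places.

t=0.000: state=(6.500)
step 1 (dt=0.02): k1=(4.175), k2=(4.164), k3=(4.164), k4=(4.152); state += dt/6·(k1+2k2+2k3+k4)
t=0.020: state=(6.583)
t=0.040: state=(6.666)
t=0.060: state=(6.748)
continuing one RK4 step at a time; state shown every 10 steps (Δt=0.2):
t=0.200: state=(7.307)
t=0.400: state=(8.039)
t=0.520: state=(8.433)
next step: t=0.540: state=(8.495) — x has crossed 8.48
linear interpolation between t=0.520 (8.43301) and t=0.540 (8.49522) → t≈0.535

t = 0.535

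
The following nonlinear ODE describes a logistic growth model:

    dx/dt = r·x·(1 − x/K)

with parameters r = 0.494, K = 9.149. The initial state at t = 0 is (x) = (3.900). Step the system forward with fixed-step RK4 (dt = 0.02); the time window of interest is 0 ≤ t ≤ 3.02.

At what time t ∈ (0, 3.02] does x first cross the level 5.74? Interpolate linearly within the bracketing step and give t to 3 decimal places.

t=0.000: state=(3.900)
step 1 (dt=0.02): k1=(1.105), k2=(1.106), k3=(1.106), k4=(1.107); state += dt/6·(k1+2k2+2k3+k4)
t=0.020: state=(3.922)
t=0.040: state=(3.944)
t=0.060: state=(3.966)
continuing one RK4 step at a time; state shown every 5 steps (Δt=0.1):
t=0.100: state=(4.011)
t=0.200: state=(4.123)
t=0.300: state=(4.235)
t=0.400: state=(4.347)
t=0.500: state=(4.460)
t=0.600: state=(4.573)
t=0.700: state=(4.686)
t=0.800: state=(4.799)
t=0.900: state=(4.911)
t=1.000: state=(5.023)
t=1.100: state=(5.135)
t=1.200: state=(5.246)
t=1.300: state=(5.356)
t=1.400: state=(5.465)
t=1.500: state=(5.574)
t=1.600: state=(5.681)
t=1.640: state=(5.723)
next step: t=1.660: state=(5.744) — x has crossed 5.74
linear interpolation between t=1.640 (5.72300) and t=1.660 (5.74415) → t≈1.656

t = 1.656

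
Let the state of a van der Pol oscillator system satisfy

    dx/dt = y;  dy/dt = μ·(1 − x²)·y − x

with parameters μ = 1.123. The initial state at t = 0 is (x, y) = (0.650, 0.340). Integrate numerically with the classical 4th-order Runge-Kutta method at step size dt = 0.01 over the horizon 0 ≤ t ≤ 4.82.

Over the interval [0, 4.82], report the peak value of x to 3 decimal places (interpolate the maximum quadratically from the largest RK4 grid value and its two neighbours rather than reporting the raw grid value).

max x = 0.753

t=0.000: state=(0.650, 0.340)
step 1 (dt=0.01): k1=(0.340, -0.429), k2=(0.338, -0.433), k3=(0.338, -0.433), k4=(0.336, -0.437); state += dt/6·(k1+2k2+2k3+k4)
t=0.010: state=(0.653, 0.336)
t=0.020: state=(0.657, 0.331)
t=0.030: state=(0.660, 0.327)
continuing one RK4 step at a time; state shown every 20 steps (Δt=0.2):
t=0.200: state=(0.708, 0.239)
t=0.400: state=(0.744, 0.112)
t=0.600: state=(0.752, -0.034)
t=0.800: state=(0.729, -0.194)
t=1.000: state=(0.674, -0.367)
t=1.200: state=(0.582, -0.555)
t=1.400: state=(0.450, -0.767)
t=1.600: state=(0.273, -1.013)
t=1.800: state=(0.042, -1.297)
t=2.000: state=(-0.247, -1.597)
t=2.200: state=(-0.592, -1.829)
t=2.400: state=(-0.964, -1.833)
t=2.600: state=(-1.302, -1.494)
t=2.800: state=(-1.546, -0.925)
t=3.000: state=(-1.674, -0.373)
t=3.200: state=(-1.705, 0.032)
t=3.400: state=(-1.670, 0.298)
t=3.600: state=(-1.591, 0.478)
t=3.800: state=(-1.481, 0.618)
t=4.000: state=(-1.345, 0.748)
t=4.200: state=(-1.182, 0.891)
t=4.400: state=(-0.986, 1.069)
t=4.600: state=(-0.750, 1.308)
t=4.800: state=(-0.457, 1.637)
t=4.820: state=(-0.424, 1.675)
largest grid value and its neighbours: x(0.550)=0.75278, x(0.560)=0.75279, x(0.570)=0.75272
parabola through these three points peaks at t≈0.556 with x≈0.75279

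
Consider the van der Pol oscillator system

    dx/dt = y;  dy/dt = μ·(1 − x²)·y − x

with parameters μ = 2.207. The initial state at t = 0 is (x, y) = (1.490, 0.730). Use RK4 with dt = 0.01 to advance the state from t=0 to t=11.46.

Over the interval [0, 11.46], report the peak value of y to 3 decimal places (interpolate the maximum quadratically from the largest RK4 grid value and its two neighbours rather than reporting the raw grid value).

max y = 4.071

t=0.000: state=(1.490, 0.730)
step 1 (dt=0.01): k1=(0.730, -3.456), k2=(0.713, -3.430), k3=(0.713, -3.430), k4=(0.696, -3.403); state += dt/6·(k1+2k2+2k3+k4)
t=0.010: state=(1.497, 0.696)
t=0.020: state=(1.504, 0.662)
t=0.030: state=(1.510, 0.629)
continuing one RK4 step at a time; state shown every 50 steps (Δt=0.5):
t=0.500: state=(1.555, -0.239)
t=1.000: state=(1.364, -0.496)
t=1.500: state=(1.052, -0.785)
t=2.000: state=(0.489, -1.660)
t=2.500: state=(-0.951, -4.060)
t=3.000: state=(-2.012, -0.205)
t=3.500: state=(-1.934, 0.291)
t=4.000: state=(-1.773, 0.351)
t=4.500: state=(-1.581, 0.422)
t=5.000: state=(-1.341, 0.552)
t=5.500: state=(-1.001, 0.858)
t=6.000: state=(-0.368, 1.918)
t=6.500: state=(1.230, 3.874)
t=7.000: state=(2.021, 0.015)
t=7.500: state=(1.915, -0.301)
t=8.000: state=(1.750, -0.358)
t=8.500: state=(1.553, -0.435)
t=9.000: state=(1.304, -0.578)
t=9.500: state=(0.943, -0.928)
t=10.000: state=(0.234, -2.205)
t=10.500: state=(-1.466, -3.358)
t=11.000: state=(-2.018, 0.096)
t=11.460: state=(-1.907, 0.305)
largest grid value and its neighbours: y(6.420)=4.06790, y(6.430)=4.07085, y(6.440)=4.06644
parabola through these three points peaks at t≈6.429 with y≈4.07088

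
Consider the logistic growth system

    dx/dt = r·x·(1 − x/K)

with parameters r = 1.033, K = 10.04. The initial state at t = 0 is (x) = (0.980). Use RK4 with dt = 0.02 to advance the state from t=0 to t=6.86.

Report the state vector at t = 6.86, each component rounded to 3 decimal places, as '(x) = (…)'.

t=0.000: state=(0.980)
step 1 (dt=0.02): k1=(0.914), k2=(0.921), k3=(0.921), k4=(0.929); state += dt/6·(k1+2k2+2k3+k4)
t=0.020: state=(0.998)
t=0.040: state=(1.017)
t=0.060: state=(1.036)
continuing one RK4 step at a time; state shown every 25 steps (Δt=0.5):
t=0.500: state=(1.541)
t=1.000: state=(2.340)
t=1.500: state=(3.388)
t=2.000: state=(4.624)
t=2.500: state=(5.910)
t=3.000: state=(7.086)
t=3.500: state=(8.040)
t=4.000: state=(8.743)
t=4.500: state=(9.223)
t=5.000: state=(9.536)
t=5.500: state=(9.733)
t=6.000: state=(9.855)
t=6.500: state=(9.929)
t=6.860: state=(9.963)

(x) = (9.963)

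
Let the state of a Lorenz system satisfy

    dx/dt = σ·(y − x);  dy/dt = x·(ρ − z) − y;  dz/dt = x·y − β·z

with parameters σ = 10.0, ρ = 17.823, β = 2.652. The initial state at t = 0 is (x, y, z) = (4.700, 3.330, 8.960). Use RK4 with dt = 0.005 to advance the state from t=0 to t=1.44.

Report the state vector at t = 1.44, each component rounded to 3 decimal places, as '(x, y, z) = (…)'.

t=0.000: state=(4.700, 3.330, 8.960)
step 1 (dt=0.005): k1=(-13.700, 38.326, -8.111), k2=(-12.399, 38.021, -7.724), k3=(-12.439, 38.046, -7.719), k4=(-11.176, 37.764, -7.333); state += dt/6·(k1+2k2+2k3+k4)
t=0.005: state=(4.638, 3.520, 8.921)
t=0.010: state=(4.588, 3.708, 8.887)
t=0.015: state=(4.550, 3.893, 8.856)
continuing one RK4 step at a time; state shown every 10 steps (Δt=0.05):
t=0.050: state=(4.555, 5.163, 8.756)
t=0.100: state=(5.185, 7.019, 9.052)
t=0.150: state=(6.325, 8.995, 10.091)
t=0.200: state=(7.788, 10.877, 12.147)
t=0.250: state=(9.293, 12.069, 15.291)
t=0.300: state=(10.383, 11.786, 18.992)
t=0.350: state=(10.554, 9.763, 22.013)
t=0.400: state=(9.624, 6.824, 23.231)
t=0.450: state=(7.944, 4.243, 22.603)
t=0.500: state=(6.117, 2.663, 20.905)
t=0.550: state=(4.590, 1.986, 18.873)
t=0.600: state=(3.528, 1.873, 16.885)
t=0.650: state=(2.911, 2.067, 15.079)
t=0.700: state=(2.654, 2.443, 13.495)
t=0.750: state=(2.679, 2.973, 12.154)
t=0.800: state=(2.938, 3.677, 11.079)
t=0.850: state=(3.418, 4.603, 10.317)
t=0.900: state=(4.129, 5.795, 9.953)
t=0.950: state=(5.090, 7.267, 10.128)
t=1.000: state=(6.298, 8.932, 11.038)
t=1.050: state=(7.681, 10.510, 12.875)
t=1.100: state=(9.029, 11.463, 15.631)
t=1.150: state=(9.971, 11.166, 18.809)
t=1.200: state=(10.114, 9.442, 21.396)
t=1.250: state=(9.326, 6.946, 22.497)
t=1.300: state=(7.887, 4.688, 22.034)
t=1.350: state=(6.289, 3.230, 20.587)
t=1.400: state=(4.920, 2.557, 18.771)
t=1.440: state=(4.109, 2.417, 17.301)

(x, y, z) = (4.109, 2.417, 17.301)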